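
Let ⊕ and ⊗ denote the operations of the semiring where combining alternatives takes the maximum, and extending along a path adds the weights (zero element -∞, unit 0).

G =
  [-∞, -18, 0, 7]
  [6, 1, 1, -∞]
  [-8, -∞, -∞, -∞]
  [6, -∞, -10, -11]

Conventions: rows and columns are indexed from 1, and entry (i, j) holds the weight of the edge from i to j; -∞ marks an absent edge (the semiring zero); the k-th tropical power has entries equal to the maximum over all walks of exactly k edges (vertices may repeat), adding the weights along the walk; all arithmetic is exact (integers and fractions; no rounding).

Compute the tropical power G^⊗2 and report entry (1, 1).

G^⊗2:
  [13, -17, -3, -4]
  [7, 2, 6, 13]
  [-∞, -26, -8, -1]
  [-5, -12, 6, 13]
Key observation: the optimum is the walk 1->4->1, with weight 7 + 6 = 13.
Optimal value attained by: walk 1->4->1.
Answer: (G^⊗2)[1][1] = 13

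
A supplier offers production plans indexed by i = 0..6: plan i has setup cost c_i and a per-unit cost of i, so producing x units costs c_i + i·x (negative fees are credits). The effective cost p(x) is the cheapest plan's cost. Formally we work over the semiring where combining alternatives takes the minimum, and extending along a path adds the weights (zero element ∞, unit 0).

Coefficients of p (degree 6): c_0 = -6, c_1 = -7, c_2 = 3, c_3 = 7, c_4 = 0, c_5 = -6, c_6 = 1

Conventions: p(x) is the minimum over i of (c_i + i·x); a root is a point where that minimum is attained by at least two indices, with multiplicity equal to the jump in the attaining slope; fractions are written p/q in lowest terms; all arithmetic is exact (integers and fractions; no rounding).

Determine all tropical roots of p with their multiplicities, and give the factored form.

hull edge (i=0, c=-6) to (i=1, c=-7): slope -1, span 1
hull edge (i=1, c=-7) to (i=5, c=-6): slope 1/4, span 4
hull edge (i=5, c=-6) to (i=6, c=1): slope 7, span 1
Factored form: p(x) = 1 ⊗ (x ⊕ (-7)) ⊗ (x ⊕ (-1/4)) ⊗ (x ⊕ (-1/4)) ⊗ (x ⊕ (-1/4)) ⊗ (x ⊕ (-1/4)) ⊗ (x ⊕ 1)
Answer: roots = -7 (mult 1), -1/4 (mult 4), 1 (mult 1)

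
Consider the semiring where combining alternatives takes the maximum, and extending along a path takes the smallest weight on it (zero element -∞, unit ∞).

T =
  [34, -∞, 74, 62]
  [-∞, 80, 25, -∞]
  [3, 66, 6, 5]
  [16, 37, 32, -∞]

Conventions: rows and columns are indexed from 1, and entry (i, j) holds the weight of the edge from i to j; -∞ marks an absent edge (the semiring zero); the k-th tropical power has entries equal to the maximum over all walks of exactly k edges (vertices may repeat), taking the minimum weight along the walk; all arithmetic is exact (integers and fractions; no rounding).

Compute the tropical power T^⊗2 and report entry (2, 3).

T^⊗2:
  [34, 66, 34, 34]
  [3, 80, 25, 5]
  [5, 66, 25, 5]
  [16, 37, 25, 16]
Key observation: the optimum is the walk 2->2->3, with weight 80 min 25 = 25.
Optimal value attained by: walk 2->2->3.
Answer: (T^⊗2)[2][3] = 25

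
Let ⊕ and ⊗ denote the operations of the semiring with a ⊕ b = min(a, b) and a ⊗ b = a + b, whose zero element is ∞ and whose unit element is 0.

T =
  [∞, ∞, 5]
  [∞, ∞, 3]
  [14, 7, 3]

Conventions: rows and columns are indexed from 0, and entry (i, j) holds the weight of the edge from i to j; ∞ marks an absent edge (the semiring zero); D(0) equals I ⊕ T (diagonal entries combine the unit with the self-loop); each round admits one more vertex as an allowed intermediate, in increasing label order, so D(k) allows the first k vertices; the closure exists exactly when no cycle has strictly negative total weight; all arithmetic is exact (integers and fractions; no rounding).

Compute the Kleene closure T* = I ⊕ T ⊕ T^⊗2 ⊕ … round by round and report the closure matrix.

D(0):
  [0, ∞, 5]
  [∞, 0, 3]
  [14, 7, 0]
D(1):
  [0, ∞, 5]
  [∞, 0, 3]
  [14, 7, 0]
D(2):
  [0, ∞, 5]
  [∞, 0, 3]
  [14, 7, 0]
D(3):
  [0, 12, 5]
  [17, 0, 3]
  [14, 7, 0]
Answer: T* = [[0, 12, 5], [17, 0, 3], [14, 7, 0]]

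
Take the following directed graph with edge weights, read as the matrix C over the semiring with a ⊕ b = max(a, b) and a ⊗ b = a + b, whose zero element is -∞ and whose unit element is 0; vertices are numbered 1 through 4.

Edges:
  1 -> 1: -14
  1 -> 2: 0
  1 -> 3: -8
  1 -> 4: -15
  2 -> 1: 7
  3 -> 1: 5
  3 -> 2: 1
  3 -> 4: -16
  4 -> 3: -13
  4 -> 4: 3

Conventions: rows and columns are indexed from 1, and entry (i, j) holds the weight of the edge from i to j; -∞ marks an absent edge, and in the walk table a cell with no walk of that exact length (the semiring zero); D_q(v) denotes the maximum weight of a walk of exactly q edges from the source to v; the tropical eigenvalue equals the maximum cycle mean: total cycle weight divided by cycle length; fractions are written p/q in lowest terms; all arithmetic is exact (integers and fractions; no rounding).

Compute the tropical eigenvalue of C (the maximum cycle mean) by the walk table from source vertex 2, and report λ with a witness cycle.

q=0: [-∞, 0, -∞, -∞]
q=1: [7, -∞, -∞, -∞]
q=2: [-7, 7, -1, -8]
q=3: [14, 0, -15, -5]
q=4: [7, 14, 6, -1]
Optimal cycle mean attained by: cycle 1->2->1, total 0 + 7, length 2.
Answer: λ = 7/2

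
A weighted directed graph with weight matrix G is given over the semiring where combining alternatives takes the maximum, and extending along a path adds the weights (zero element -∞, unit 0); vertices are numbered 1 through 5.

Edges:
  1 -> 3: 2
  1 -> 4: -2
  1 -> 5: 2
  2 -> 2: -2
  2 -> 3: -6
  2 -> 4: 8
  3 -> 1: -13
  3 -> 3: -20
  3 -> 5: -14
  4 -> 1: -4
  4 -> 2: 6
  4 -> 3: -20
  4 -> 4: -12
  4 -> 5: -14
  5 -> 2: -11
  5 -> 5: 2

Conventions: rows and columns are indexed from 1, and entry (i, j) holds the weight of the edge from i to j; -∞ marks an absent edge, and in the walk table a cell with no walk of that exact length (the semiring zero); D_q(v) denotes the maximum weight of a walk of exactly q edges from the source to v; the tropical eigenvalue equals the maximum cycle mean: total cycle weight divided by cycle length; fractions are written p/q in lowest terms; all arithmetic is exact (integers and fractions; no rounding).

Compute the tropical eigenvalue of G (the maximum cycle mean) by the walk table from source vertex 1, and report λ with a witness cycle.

q=0: [0, -∞, -∞, -∞, -∞]
q=1: [-∞, -∞, 2, -2, 2]
q=2: [-6, 4, -18, -14, 4]
q=3: [-18, 2, -2, 12, 6]
q=4: [8, 18, -4, 10, 8]
q=5: [6, 16, 12, 26, 10]
Optimal cycle mean attained by: cycle 2->4->2, total 8 + 6, length 2.
Answer: λ = 7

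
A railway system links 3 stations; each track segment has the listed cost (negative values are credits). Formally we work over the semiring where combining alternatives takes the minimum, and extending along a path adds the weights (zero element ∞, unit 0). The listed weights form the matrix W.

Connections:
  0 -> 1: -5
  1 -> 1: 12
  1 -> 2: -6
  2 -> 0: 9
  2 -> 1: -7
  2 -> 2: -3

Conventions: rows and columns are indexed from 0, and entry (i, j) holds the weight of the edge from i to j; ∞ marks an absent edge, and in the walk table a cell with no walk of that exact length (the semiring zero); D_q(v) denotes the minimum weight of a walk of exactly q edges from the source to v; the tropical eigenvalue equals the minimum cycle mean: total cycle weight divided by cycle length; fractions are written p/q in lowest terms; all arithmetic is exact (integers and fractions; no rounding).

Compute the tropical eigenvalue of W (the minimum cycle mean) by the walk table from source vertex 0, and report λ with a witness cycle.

q=0: [0, ∞, ∞]
q=1: [∞, -5, ∞]
q=2: [∞, 7, -11]
q=3: [-2, -18, -14]
Optimal cycle mean attained by: cycle 1->2->1, total (-6) + (-7), length 2.
Answer: λ = -13/2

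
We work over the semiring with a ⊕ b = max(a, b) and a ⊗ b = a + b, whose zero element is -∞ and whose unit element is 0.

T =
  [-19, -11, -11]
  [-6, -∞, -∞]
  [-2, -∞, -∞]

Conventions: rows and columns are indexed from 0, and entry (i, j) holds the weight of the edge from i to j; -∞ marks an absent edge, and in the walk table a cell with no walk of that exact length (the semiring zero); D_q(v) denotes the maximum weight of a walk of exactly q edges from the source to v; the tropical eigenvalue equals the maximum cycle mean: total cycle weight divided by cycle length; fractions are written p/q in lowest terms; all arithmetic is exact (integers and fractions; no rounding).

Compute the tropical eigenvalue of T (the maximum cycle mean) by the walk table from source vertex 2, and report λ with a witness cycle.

q=0: [-∞, -∞, 0]
q=1: [-2, -∞, -∞]
q=2: [-21, -13, -13]
q=3: [-15, -32, -32]
Optimal cycle mean attained by: cycle 0->2->0, total (-11) + (-2), length 2.
Answer: λ = -13/2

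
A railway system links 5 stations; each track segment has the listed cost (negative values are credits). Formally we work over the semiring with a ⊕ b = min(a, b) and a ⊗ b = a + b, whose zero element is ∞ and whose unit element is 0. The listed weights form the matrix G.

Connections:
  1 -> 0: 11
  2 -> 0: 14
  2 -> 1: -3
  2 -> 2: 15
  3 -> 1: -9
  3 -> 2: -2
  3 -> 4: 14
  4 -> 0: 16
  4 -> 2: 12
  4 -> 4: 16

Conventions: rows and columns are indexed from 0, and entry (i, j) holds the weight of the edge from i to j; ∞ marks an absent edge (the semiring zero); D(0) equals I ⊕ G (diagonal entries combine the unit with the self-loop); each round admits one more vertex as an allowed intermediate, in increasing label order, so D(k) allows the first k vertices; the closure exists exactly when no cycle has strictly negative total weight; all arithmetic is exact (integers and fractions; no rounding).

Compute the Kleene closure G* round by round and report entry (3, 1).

D(0):
  [0, ∞, ∞, ∞, ∞]
  [11, 0, ∞, ∞, ∞]
  [14, -3, 0, ∞, ∞]
  [∞, -9, -2, 0, 14]
  [16, ∞, 12, ∞, 0]
D(1):
  [0, ∞, ∞, ∞, ∞]
  [11, 0, ∞, ∞, ∞]
  [14, -3, 0, ∞, ∞]
  [∞, -9, -2, 0, 14]
  [16, ∞, 12, ∞, 0]
D(2):
  [0, ∞, ∞, ∞, ∞]
  [11, 0, ∞, ∞, ∞]
  [8, -3, 0, ∞, ∞]
  [2, -9, -2, 0, 14]
  [16, ∞, 12, ∞, 0]
D(3):
  [0, ∞, ∞, ∞, ∞]
  [11, 0, ∞, ∞, ∞]
  [8, -3, 0, ∞, ∞]
  [2, -9, -2, 0, 14]
  [16, 9, 12, ∞, 0]
D(4):
  [0, ∞, ∞, ∞, ∞]
  [11, 0, ∞, ∞, ∞]
  [8, -3, 0, ∞, ∞]
  [2, -9, -2, 0, 14]
  [16, 9, 12, ∞, 0]
D(5):
  [0, ∞, ∞, ∞, ∞]
  [11, 0, ∞, ∞, ∞]
  [8, -3, 0, ∞, ∞]
  [2, -9, -2, 0, 14]
  [16, 9, 12, ∞, 0]
Answer: G*[3][1] = -9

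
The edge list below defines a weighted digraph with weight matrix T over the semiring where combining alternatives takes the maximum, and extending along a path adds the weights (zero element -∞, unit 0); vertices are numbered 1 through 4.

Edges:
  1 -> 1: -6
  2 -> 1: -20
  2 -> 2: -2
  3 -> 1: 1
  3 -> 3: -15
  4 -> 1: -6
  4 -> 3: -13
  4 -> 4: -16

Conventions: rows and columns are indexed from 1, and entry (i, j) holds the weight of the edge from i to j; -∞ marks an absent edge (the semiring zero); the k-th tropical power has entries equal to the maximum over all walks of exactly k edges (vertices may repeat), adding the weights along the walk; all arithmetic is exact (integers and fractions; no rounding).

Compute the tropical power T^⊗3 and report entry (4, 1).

T^⊗2:
  [-12, -∞, -∞, -∞]
  [-22, -4, -∞, -∞]
  [-5, -∞, -30, -∞]
  [-12, -∞, -28, -32]
T^⊗3:
  [-18, -∞, -∞, -∞]
  [-24, -6, -∞, -∞]
  [-11, -∞, -45, -∞]
  [-18, -∞, -43, -48]
Key observation: the optimum is the walk 4->1->1->1, with weight (-6) + (-6) + (-6) = -18.
Optimal value attained by: walk 4->1->1->1.
Answer: (T^⊗3)[4][1] = -18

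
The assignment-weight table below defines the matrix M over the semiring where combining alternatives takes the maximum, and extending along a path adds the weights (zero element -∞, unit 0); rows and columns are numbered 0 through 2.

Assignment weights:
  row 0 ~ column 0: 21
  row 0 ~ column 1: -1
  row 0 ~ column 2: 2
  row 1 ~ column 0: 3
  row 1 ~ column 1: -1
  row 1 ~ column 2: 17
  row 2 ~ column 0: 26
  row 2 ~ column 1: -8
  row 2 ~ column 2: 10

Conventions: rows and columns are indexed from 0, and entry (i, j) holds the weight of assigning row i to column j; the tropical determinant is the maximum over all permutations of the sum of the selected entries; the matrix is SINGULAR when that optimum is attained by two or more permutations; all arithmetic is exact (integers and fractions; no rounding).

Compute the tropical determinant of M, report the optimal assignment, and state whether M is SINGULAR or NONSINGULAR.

σ = (0, 1, 2): 21 + (-1) + 10 = 30
σ = (0, 2, 1): 21 + 17 + (-8) = 30
σ = (1, 0, 2): (-1) + 3 + 10 = 12
σ = (1, 2, 0): (-1) + 17 + 26 = 42
σ = (2, 0, 1): 2 + 3 + (-8) = -3
σ = (2, 1, 0): 2 + (-1) + 26 = 27
Optimal value attained by: σ = (1, 2, 0).
Answer: det⊕(M) = 42; verdict: NONSINGULAR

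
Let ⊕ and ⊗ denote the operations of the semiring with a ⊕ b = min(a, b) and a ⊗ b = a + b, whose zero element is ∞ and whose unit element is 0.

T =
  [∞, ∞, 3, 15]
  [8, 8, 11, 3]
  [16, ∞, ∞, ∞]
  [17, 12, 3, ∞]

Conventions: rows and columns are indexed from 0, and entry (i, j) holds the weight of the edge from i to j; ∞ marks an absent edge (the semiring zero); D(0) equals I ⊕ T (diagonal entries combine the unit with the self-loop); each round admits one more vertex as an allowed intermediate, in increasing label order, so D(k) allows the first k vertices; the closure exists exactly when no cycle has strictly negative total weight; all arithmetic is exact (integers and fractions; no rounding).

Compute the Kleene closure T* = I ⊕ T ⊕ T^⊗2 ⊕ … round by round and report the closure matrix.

D(0):
  [0, ∞, 3, 15]
  [8, 0, 11, 3]
  [16, ∞, 0, ∞]
  [17, 12, 3, 0]
D(1):
  [0, ∞, 3, 15]
  [8, 0, 11, 3]
  [16, ∞, 0, 31]
  [17, 12, 3, 0]
D(2):
  [0, ∞, 3, 15]
  [8, 0, 11, 3]
  [16, ∞, 0, 31]
  [17, 12, 3, 0]
D(3):
  [0, ∞, 3, 15]
  [8, 0, 11, 3]
  [16, ∞, 0, 31]
  [17, 12, 3, 0]
D(4):
  [0, 27, 3, 15]
  [8, 0, 6, 3]
  [16, 43, 0, 31]
  [17, 12, 3, 0]
Answer: T* = [[0, 27, 3, 15], [8, 0, 6, 3], [16, 43, 0, 31], [17, 12, 3, 0]]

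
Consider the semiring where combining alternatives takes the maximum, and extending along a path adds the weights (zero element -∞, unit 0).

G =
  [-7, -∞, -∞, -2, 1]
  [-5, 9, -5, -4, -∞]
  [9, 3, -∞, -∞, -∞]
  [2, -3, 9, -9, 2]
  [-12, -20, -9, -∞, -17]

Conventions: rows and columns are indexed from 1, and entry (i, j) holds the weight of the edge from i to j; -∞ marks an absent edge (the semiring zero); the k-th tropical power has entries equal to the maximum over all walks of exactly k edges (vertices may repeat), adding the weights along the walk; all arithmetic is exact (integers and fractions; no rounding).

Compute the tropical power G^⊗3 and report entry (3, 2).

G^⊗2:
  [0, -5, 7, -9, 0]
  [4, 18, 5, 5, -2]
  [2, 12, -2, 7, 10]
  [18, 12, 0, 0, 3]
  [0, -6, -25, -14, -11]
G^⊗3:
  [16, 10, 0, -2, 1]
  [14, 27, 14, 14, 7]
  [9, 21, 16, 8, 9]
  [11, 21, 9, 16, 19]
  [-7, 3, -5, -2, 1]
Key observation: the optimum is the walk 3->2->2->2, with weight 3 + 9 + 9 = 21.
Optimal value attained by: walk 3->2->2->2.
Answer: (G^⊗3)[3][2] = 21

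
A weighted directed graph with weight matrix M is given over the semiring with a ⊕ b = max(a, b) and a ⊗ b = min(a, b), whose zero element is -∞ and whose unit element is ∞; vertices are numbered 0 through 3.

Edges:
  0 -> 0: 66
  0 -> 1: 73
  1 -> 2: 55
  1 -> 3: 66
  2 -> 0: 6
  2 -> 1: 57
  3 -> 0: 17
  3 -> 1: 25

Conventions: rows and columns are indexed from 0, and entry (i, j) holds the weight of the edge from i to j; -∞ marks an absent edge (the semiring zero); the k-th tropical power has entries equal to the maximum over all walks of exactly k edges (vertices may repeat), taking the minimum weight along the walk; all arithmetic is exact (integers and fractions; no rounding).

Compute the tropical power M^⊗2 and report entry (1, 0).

M^⊗2:
  [66, 66, 55, 66]
  [17, 55, -∞, -∞]
  [6, 6, 55, 57]
  [17, 17, 25, 25]
Key observation: the optimum is the walk 1->3->0, with weight 66 min 17 = 17.
Optimal value attained by: walk 1->3->0.
Answer: (M^⊗2)[1][0] = 17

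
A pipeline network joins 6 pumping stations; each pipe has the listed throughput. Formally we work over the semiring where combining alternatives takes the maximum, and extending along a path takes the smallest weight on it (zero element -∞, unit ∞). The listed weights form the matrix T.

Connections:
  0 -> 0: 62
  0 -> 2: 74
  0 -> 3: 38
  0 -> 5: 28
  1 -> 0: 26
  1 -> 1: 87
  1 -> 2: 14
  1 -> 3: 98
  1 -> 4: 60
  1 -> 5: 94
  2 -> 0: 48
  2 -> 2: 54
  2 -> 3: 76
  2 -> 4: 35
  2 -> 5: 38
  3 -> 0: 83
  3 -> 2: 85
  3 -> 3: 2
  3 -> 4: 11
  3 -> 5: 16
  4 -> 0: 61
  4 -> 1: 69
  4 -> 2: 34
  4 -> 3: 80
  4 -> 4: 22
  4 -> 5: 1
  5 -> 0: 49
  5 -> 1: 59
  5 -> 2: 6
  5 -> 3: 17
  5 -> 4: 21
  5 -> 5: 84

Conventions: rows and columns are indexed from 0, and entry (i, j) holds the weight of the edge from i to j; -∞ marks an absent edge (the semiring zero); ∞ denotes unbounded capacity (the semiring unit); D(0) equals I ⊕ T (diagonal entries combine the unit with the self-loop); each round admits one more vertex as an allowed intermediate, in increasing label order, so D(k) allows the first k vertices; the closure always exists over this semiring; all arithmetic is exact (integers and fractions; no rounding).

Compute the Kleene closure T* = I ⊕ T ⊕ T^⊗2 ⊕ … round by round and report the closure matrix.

D(0):
  [∞, -∞, 74, 38, -∞, 28]
  [26, ∞, 14, 98, 60, 94]
  [48, -∞, ∞, 76, 35, 38]
  [83, -∞, 85, ∞, 11, 16]
  [61, 69, 34, 80, ∞, 1]
  [49, 59, 6, 17, 21, ∞]
D(1):
  [∞, -∞, 74, 38, -∞, 28]
  [26, ∞, 26, 98, 60, 94]
  [48, -∞, ∞, 76, 35, 38]
  [83, -∞, 85, ∞, 11, 28]
  [61, 69, 61, 80, ∞, 28]
  [49, 59, 49, 38, 21, ∞]
D(2):
  [∞, -∞, 74, 38, -∞, 28]
  [26, ∞, 26, 98, 60, 94]
  [48, -∞, ∞, 76, 35, 38]
  [83, -∞, 85, ∞, 11, 28]
  [61, 69, 61, 80, ∞, 69]
  [49, 59, 49, 59, 59, ∞]
D(3):
  [∞, -∞, 74, 74, 35, 38]
  [26, ∞, 26, 98, 60, 94]
  [48, -∞, ∞, 76, 35, 38]
  [83, -∞, 85, ∞, 35, 38]
  [61, 69, 61, 80, ∞, 69]
  [49, 59, 49, 59, 59, ∞]
D(4):
  [∞, -∞, 74, 74, 35, 38]
  [83, ∞, 85, 98, 60, 94]
  [76, -∞, ∞, 76, 35, 38]
  [83, -∞, 85, ∞, 35, 38]
  [80, 69, 80, 80, ∞, 69]
  [59, 59, 59, 59, 59, ∞]
D(5):
  [∞, 35, 74, 74, 35, 38]
  [83, ∞, 85, 98, 60, 94]
  [76, 35, ∞, 76, 35, 38]
  [83, 35, 85, ∞, 35, 38]
  [80, 69, 80, 80, ∞, 69]
  [59, 59, 59, 59, 59, ∞]
D(6):
  [∞, 38, 74, 74, 38, 38]
  [83, ∞, 85, 98, 60, 94]
  [76, 38, ∞, 76, 38, 38]
  [83, 38, 85, ∞, 38, 38]
  [80, 69, 80, 80, ∞, 69]
  [59, 59, 59, 59, 59, ∞]
Answer: T* = [[∞, 38, 74, 74, 38, 38], [83, ∞, 85, 98, 60, 94], [76, 38, ∞, 76, 38, 38], [83, 38, 85, ∞, 38, 38], [80, 69, 80, 80, ∞, 69], [59, 59, 59, 59, 59, ∞]]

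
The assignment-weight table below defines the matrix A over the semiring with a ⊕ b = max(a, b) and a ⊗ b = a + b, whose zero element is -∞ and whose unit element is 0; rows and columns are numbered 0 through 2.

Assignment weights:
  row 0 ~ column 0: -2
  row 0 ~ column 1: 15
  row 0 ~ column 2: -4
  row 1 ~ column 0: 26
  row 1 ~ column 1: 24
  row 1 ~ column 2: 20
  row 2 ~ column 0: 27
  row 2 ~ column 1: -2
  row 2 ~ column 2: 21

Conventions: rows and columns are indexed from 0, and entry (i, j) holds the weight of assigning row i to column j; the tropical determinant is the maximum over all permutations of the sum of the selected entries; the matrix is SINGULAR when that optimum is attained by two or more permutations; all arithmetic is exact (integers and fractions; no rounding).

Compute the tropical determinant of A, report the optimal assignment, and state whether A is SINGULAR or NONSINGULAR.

σ = (0, 1, 2): (-2) + 24 + 21 = 43
σ = (0, 2, 1): (-2) + 20 + (-2) = 16
σ = (1, 0, 2): 15 + 26 + 21 = 62
σ = (1, 2, 0): 15 + 20 + 27 = 62
σ = (2, 0, 1): (-4) + 26 + (-2) = 20
σ = (2, 1, 0): (-4) + 24 + 27 = 47
Optimal value attained by: σ = (1, 0, 2).
Answer: det⊕(A) = 62; verdict: SINGULAR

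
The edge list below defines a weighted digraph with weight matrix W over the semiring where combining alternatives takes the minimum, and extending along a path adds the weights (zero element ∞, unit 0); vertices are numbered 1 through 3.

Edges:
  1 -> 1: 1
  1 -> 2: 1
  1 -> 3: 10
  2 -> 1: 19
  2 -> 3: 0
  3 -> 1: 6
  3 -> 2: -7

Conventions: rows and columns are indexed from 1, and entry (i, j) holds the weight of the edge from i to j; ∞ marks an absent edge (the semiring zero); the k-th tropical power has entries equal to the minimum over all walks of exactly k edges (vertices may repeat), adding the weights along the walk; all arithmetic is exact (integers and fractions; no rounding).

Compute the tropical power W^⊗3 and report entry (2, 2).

W^⊗2:
  [2, 2, 1]
  [6, -7, 29]
  [7, 7, -7]
W^⊗3:
  [3, -6, 2]
  [7, 7, -7]
  [-1, -14, 7]
Key observation: the optimum is the walk 2->3->1->2, with weight 0 + 6 + 1 = 7.
Optimal value attained by: walk 2->3->1->2.
Answer: (W^⊗3)[2][2] = 7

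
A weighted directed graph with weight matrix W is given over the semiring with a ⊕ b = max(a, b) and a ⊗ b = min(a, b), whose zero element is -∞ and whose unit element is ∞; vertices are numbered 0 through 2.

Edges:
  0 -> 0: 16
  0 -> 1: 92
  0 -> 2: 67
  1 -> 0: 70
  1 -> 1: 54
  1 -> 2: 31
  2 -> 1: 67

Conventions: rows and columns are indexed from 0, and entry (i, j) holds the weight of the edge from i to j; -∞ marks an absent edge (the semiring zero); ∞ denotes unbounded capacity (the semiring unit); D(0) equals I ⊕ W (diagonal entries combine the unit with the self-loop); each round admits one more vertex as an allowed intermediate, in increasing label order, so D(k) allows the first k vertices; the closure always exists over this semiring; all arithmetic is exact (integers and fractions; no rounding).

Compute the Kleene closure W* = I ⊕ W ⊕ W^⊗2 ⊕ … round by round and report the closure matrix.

D(0):
  [∞, 92, 67]
  [70, ∞, 31]
  [-∞, 67, ∞]
D(1):
  [∞, 92, 67]
  [70, ∞, 67]
  [-∞, 67, ∞]
D(2):
  [∞, 92, 67]
  [70, ∞, 67]
  [67, 67, ∞]
D(3):
  [∞, 92, 67]
  [70, ∞, 67]
  [67, 67, ∞]
Answer: W* = [[∞, 92, 67], [70, ∞, 67], [67, 67, ∞]]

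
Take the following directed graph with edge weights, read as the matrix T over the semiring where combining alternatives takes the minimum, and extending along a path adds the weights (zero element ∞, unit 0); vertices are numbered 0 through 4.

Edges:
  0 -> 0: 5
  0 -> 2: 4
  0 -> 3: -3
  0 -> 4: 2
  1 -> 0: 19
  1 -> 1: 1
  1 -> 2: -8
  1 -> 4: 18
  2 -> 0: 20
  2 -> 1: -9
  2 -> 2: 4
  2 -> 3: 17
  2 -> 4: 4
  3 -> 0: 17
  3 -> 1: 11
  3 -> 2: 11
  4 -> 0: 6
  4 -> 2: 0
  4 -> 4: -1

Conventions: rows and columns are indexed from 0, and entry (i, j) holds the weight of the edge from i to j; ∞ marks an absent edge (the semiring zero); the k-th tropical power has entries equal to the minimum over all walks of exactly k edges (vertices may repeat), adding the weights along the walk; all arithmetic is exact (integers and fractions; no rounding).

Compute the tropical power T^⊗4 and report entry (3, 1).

T^⊗2:
  [8, -5, 2, 2, 1]
  [12, -17, -7, 9, -4]
  [10, -8, -17, 17, 3]
  [22, 2, 3, 14, 15]
  [5, -9, -1, 3, -2]
T^⊗3:
  [7, -7, -13, 5, 0]
  [2, -16, -25, 9, -5]
  [3, -26, -16, 0, -13]
  [21, -6, -6, 19, 7]
  [4, -10, -17, 2, -3]
T^⊗4:
  [6, -22, -15, 4, -9]
  [-5, -34, -24, -8, -21]
  [-7, -25, -34, 0, -14]
  [13, -15, -14, 11, -2]
  [3, -26, -18, 0, -13]
Key observation: the optimum is the walk 3->2->1->2->1, with weight 11 + (-9) + (-8) + (-9) = -15.
Optimal value attained by: walk 3->2->1->2->1.
Answer: (T^⊗4)[3][1] = -15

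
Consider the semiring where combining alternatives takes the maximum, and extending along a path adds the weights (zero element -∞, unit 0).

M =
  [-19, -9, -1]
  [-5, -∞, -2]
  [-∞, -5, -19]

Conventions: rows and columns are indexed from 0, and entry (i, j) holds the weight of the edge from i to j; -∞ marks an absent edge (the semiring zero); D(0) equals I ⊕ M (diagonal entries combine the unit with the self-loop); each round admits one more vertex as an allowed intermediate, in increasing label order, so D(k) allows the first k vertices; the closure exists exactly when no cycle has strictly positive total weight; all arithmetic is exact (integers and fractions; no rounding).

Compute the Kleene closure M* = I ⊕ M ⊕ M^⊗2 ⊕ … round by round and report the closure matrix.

D(0):
  [0, -9, -1]
  [-5, 0, -2]
  [-∞, -5, 0]
D(1):
  [0, -9, -1]
  [-5, 0, -2]
  [-∞, -5, 0]
D(2):
  [0, -9, -1]
  [-5, 0, -2]
  [-10, -5, 0]
D(3):
  [0, -6, -1]
  [-5, 0, -2]
  [-10, -5, 0]
Answer: M* = [[0, -6, -1], [-5, 0, -2], [-10, -5, 0]]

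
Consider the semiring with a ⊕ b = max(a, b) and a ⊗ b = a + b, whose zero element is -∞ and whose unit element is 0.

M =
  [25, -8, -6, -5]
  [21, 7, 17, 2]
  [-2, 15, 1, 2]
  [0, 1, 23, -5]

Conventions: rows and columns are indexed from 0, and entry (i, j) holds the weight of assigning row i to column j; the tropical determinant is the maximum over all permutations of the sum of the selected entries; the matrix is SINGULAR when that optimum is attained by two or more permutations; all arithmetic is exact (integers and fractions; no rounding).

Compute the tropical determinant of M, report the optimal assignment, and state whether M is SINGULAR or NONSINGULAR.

σ = (0, 1, 2, 3): 25 + 7 + 1 + (-5) = 28
σ = (0, 1, 3, 2): 25 + 7 + 2 + 23 = 57
σ = (0, 2, 1, 3): 25 + 17 + 15 + (-5) = 52
σ = (0, 2, 3, 1): 25 + 17 + 2 + 1 = 45
σ = (0, 3, 1, 2): 25 + 2 + 15 + 23 = 65
σ = (0, 3, 2, 1): 25 + 2 + 1 + 1 = 29
σ = (1, 0, 2, 3): (-8) + 21 + 1 + (-5) = 9
σ = (1, 0, 3, 2): (-8) + 21 + 2 + 23 = 38
σ = (1, 2, 0, 3): (-8) + 17 + (-2) + (-5) = 2
σ = (1, 2, 3, 0): (-8) + 17 + 2 + 0 = 11
σ = (1, 3, 0, 2): (-8) + 2 + (-2) + 23 = 15
σ = (1, 3, 2, 0): (-8) + 2 + 1 + 0 = -5
σ = (2, 0, 1, 3): (-6) + 21 + 15 + (-5) = 25
σ = (2, 0, 3, 1): (-6) + 21 + 2 + 1 = 18
σ = (2, 1, 0, 3): (-6) + 7 + (-2) + (-5) = -6
σ = (2, 1, 3, 0): (-6) + 7 + 2 + 0 = 3
σ = (2, 3, 0, 1): (-6) + 2 + (-2) + 1 = -5
σ = (2, 3, 1, 0): (-6) + 2 + 15 + 0 = 11
σ = (3, 0, 1, 2): (-5) + 21 + 15 + 23 = 54
σ = (3, 0, 2, 1): (-5) + 21 + 1 + 1 = 18
σ = (3, 1, 0, 2): (-5) + 7 + (-2) + 23 = 23
σ = (3, 1, 2, 0): (-5) + 7 + 1 + 0 = 3
σ = (3, 2, 0, 1): (-5) + 17 + (-2) + 1 = 11
σ = (3, 2, 1, 0): (-5) + 17 + 15 + 0 = 27
Optimal value attained by: σ = (0, 3, 1, 2).
Answer: det⊕(M) = 65; verdict: NONSINGULAR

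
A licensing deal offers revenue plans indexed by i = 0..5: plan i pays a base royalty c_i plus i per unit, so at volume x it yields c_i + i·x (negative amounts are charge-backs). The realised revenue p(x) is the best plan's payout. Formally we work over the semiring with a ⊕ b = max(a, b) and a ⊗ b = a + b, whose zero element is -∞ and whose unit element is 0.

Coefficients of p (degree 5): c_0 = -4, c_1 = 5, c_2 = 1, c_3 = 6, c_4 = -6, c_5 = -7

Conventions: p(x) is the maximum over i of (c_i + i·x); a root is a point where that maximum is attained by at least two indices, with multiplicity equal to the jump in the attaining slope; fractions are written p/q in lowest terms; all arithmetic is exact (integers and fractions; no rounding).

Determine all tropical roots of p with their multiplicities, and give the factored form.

hull edge (i=0, c=-4) to (i=1, c=5): slope 9, span 1
hull edge (i=1, c=5) to (i=3, c=6): slope 1/2, span 2
hull edge (i=3, c=6) to (i=5, c=-7): slope -13/2, span 2
Factored form: p(x) = -7 ⊗ (x ⊕ (-9)) ⊗ (x ⊕ (-1/2)) ⊗ (x ⊕ (-1/2)) ⊗ (x ⊕ 13/2) ⊗ (x ⊕ 13/2)
Answer: roots = -9 (mult 1), -1/2 (mult 2), 13/2 (mult 2)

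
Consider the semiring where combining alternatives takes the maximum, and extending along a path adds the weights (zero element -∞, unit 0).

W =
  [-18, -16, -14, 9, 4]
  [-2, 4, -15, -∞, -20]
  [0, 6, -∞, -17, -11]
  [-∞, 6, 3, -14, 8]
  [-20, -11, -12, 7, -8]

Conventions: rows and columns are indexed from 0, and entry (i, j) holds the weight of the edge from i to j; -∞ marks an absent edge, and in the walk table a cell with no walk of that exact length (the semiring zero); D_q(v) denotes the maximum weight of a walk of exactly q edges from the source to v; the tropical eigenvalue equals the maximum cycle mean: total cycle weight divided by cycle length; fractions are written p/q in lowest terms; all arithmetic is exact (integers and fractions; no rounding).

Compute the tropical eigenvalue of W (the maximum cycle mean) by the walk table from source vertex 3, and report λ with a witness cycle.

q=0: [-∞, -∞, -∞, 0, -∞]
q=1: [-∞, 6, 3, -14, 8]
q=2: [4, 10, -4, 15, 0]
q=3: [8, 21, 18, 13, 23]
q=4: [19, 25, 16, 30, 21]
q=5: [23, 36, 33, 28, 38]
Optimal cycle mean attained by: cycle 3->4->3, total 8 + 7, length 2.
Answer: λ = 15/2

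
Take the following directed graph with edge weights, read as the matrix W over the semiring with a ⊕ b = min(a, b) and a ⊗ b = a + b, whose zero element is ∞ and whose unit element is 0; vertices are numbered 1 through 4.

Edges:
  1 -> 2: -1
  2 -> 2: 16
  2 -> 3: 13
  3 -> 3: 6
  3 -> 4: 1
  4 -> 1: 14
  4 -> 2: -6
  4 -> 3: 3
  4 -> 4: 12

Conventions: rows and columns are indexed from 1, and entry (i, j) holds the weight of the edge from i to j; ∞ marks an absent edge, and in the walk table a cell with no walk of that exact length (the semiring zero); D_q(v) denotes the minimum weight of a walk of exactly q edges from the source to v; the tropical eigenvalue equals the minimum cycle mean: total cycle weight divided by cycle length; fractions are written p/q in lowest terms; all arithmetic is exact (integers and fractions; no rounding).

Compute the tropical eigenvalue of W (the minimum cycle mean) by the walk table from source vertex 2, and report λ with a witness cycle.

q=0: [∞, 0, ∞, ∞]
q=1: [∞, 16, 13, ∞]
q=2: [∞, 32, 19, 14]
q=3: [28, 8, 17, 20]
q=4: [34, 14, 21, 18]
Optimal cycle mean attained by: cycle 3->4->3, total 1 + 3, length 2.
Answer: λ = 2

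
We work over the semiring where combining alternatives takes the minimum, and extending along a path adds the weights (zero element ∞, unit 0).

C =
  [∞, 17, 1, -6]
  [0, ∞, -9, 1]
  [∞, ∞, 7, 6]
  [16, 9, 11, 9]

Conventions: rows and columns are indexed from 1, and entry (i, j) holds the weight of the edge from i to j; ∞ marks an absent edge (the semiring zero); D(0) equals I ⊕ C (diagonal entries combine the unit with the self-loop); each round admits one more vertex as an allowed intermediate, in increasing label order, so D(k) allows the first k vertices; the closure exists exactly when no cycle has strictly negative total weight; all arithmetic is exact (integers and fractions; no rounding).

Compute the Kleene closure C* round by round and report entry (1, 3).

D(0):
  [0, 17, 1, -6]
  [0, 0, -9, 1]
  [∞, ∞, 0, 6]
  [16, 9, 11, 0]
D(1):
  [0, 17, 1, -6]
  [0, 0, -9, -6]
  [∞, ∞, 0, 6]
  [16, 9, 11, 0]
D(2):
  [0, 17, 1, -6]
  [0, 0, -9, -6]
  [∞, ∞, 0, 6]
  [9, 9, 0, 0]
D(3):
  [0, 17, 1, -6]
  [0, 0, -9, -6]
  [∞, ∞, 0, 6]
  [9, 9, 0, 0]
D(4):
  [0, 3, -6, -6]
  [0, 0, -9, -6]
  [15, 15, 0, 6]
  [9, 9, 0, 0]
Answer: C*[1][3] = -6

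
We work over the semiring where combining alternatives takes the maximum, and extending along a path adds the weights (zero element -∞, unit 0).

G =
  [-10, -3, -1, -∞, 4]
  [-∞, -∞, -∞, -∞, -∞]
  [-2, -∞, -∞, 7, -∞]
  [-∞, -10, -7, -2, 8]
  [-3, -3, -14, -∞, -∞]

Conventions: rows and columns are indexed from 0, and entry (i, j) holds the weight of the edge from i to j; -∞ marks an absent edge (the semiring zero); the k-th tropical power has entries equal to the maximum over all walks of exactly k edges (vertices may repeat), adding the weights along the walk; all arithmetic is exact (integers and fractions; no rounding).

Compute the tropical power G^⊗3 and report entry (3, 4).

G^⊗2:
  [1, 1, -10, 6, -6]
  [-∞, -∞, -∞, -∞, -∞]
  [-12, -3, 0, 5, 15]
  [5, 5, -6, 0, 6]
  [-13, -6, -4, -7, 1]
G^⊗3:
  [-9, -2, 0, 4, 14]
  [-∞, -∞, -∞, -∞, -∞]
  [12, 12, 1, 7, 13]
  [3, 3, 4, 1, 9]
  [-2, -2, -13, 3, 1]
Key observation: the optimum is the walk 3->4->0->4, with weight 8 + (-3) + 4 = 9.
Optimal value attained by: walk 3->4->0->4.
Answer: (G^⊗3)[3][4] = 9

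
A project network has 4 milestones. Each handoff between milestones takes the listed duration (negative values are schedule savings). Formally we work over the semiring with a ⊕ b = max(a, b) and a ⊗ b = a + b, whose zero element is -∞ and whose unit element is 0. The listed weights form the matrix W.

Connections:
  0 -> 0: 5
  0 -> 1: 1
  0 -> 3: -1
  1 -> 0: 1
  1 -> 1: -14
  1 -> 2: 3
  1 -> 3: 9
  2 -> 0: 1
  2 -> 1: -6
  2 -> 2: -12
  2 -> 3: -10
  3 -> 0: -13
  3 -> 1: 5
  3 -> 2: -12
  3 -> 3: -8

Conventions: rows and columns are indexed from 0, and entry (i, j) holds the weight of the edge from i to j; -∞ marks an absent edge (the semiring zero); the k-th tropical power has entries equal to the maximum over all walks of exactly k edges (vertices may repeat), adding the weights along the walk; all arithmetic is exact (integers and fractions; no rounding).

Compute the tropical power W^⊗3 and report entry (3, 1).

W^⊗2:
  [10, 6, 4, 10]
  [6, 14, -3, 1]
  [6, 2, -3, 3]
  [6, -3, 8, 14]
W^⊗3:
  [15, 15, 9, 15]
  [15, 7, 17, 23]
  [11, 8, 5, 11]
  [11, 19, 2, 6]
Key observation: the optimum is the walk 3->1->3->1, with weight 5 + 9 + 5 = 19.
Optimal value attained by: walk 3->1->3->1.
Answer: (W^⊗3)[3][1] = 19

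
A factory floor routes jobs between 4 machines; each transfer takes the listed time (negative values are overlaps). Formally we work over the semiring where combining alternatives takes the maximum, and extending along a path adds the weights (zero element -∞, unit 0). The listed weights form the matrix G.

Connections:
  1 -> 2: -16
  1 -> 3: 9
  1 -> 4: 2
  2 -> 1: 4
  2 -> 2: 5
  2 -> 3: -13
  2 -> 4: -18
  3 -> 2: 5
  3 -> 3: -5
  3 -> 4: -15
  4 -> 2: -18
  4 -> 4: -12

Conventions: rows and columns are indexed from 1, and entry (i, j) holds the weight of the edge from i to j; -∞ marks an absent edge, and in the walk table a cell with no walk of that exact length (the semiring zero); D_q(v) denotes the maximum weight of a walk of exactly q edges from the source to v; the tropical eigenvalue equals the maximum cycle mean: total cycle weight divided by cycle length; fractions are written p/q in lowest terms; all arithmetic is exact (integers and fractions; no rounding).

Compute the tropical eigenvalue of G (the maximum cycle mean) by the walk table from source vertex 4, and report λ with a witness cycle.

q=0: [-∞, -∞, -∞, 0]
q=1: [-∞, -18, -∞, -12]
q=2: [-14, -13, -31, -24]
q=3: [-9, -8, -5, -12]
q=4: [-4, 0, 0, -7]
Optimal cycle mean attained by: cycle 1->3->2->1, total 9 + 5 + 4, length 3.
Answer: λ = 6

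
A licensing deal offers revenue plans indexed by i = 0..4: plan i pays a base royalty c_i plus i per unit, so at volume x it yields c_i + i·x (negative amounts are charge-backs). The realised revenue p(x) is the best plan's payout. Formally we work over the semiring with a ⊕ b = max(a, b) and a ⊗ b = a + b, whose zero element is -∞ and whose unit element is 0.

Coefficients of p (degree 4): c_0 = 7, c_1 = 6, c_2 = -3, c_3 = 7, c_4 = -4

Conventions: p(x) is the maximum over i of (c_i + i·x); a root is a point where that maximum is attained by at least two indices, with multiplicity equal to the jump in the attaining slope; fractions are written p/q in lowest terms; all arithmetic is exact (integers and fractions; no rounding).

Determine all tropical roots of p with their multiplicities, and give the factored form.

hull edge (i=0, c=7) to (i=3, c=7): slope 0, span 3
hull edge (i=3, c=7) to (i=4, c=-4): slope -11, span 1
Factored form: p(x) = -4 ⊗ (x ⊕ 0) ⊗ (x ⊕ 0) ⊗ (x ⊕ 0) ⊗ (x ⊕ 11)
Answer: roots = 0 (mult 3), 11 (mult 1)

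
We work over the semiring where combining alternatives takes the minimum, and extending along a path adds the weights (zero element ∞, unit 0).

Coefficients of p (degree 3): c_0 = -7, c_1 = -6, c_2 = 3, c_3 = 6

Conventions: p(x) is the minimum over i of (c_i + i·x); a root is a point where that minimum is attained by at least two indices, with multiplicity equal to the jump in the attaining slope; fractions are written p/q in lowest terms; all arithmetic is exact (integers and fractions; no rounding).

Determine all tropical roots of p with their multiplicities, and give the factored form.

hull edge (i=0, c=-7) to (i=1, c=-6): slope 1, span 1
hull edge (i=1, c=-6) to (i=3, c=6): slope 6, span 2
Factored form: p(x) = 6 ⊗ (x ⊕ (-6)) ⊗ (x ⊕ (-6)) ⊗ (x ⊕ (-1))
Answer: roots = -6 (mult 2), -1 (mult 1)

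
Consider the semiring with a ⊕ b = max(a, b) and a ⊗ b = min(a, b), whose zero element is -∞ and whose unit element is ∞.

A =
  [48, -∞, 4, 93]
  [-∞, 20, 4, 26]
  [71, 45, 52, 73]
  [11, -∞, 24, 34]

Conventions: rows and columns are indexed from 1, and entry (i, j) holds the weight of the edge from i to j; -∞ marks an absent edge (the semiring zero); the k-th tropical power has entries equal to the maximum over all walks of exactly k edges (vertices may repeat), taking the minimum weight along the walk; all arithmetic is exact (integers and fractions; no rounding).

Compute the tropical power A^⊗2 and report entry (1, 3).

A^⊗2:
  [48, 4, 24, 48]
  [11, 20, 24, 26]
  [52, 45, 52, 71]
  [24, 24, 24, 34]
Key observation: the optimum is the walk 1->4->3, with weight 93 min 24 = 24.
Optimal value attained by: walk 1->4->3.
Answer: (A^⊗2)[1][3] = 24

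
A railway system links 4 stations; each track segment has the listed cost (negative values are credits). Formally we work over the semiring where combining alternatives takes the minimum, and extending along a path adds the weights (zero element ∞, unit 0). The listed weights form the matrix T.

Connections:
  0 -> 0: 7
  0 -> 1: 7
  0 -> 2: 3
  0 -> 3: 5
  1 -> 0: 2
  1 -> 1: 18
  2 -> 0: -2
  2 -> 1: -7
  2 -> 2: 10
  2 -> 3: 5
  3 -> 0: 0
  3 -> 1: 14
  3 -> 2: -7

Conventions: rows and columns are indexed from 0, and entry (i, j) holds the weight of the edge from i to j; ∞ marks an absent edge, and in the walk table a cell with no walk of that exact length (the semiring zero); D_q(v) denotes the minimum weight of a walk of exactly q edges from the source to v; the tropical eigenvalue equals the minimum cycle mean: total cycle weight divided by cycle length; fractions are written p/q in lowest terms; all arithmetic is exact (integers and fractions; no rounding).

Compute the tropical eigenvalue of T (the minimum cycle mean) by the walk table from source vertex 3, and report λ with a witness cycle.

q=0: [∞, ∞, ∞, 0]
q=1: [0, 14, -7, ∞]
q=2: [-9, -14, 3, -2]
q=3: [-12, -4, -9, -4]
q=4: [-11, -16, -11, -7]
Optimal cycle mean attained by: cycle 0->3->2->1->0, total 5 + (-7) + (-7) + 2, length 4.
Answer: λ = -7/4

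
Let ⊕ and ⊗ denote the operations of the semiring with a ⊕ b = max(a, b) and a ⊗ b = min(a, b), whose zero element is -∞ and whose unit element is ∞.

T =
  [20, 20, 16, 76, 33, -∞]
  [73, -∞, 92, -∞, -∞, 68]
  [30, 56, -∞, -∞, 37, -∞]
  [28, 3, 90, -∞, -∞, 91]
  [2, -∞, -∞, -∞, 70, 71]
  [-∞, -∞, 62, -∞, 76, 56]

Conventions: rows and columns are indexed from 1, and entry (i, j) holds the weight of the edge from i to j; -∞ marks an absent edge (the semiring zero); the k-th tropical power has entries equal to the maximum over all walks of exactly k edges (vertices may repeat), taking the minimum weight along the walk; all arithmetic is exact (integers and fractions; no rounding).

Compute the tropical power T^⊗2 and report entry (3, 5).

T^⊗2:
  [28, 20, 76, 20, 33, 76]
  [30, 56, 62, 73, 68, 56]
  [56, 20, 56, 30, 37, 56]
  [30, 56, 62, 28, 76, 56]
  [2, 2, 62, 2, 71, 70]
  [30, 56, 56, -∞, 70, 71]
Key observation: the optimum is the walk 3->5->5, with weight 37 min 70 = 37.
Optimal value attained by: walk 3->5->5.
Answer: (T^⊗2)[3][5] = 37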